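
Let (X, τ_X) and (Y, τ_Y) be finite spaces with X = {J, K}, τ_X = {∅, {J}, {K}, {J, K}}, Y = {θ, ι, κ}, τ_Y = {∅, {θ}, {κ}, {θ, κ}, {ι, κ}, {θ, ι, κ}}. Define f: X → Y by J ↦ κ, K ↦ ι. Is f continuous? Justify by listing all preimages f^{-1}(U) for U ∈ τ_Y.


f IS continuous.

Compute f^{-1}(U) for each U ∈ τ_Y:
  U = ∅: f^{-1}(U) = ∅ ∈ τ_X ✓.
  U = {θ}: f^{-1}(U) = ∅ ∈ τ_X ✓.
  U = {κ}: f^{-1}(U) = {J} ∈ τ_X ✓.
  U = {θ, κ}: f^{-1}(U) = {J} ∈ τ_X ✓.
  U = {ι, κ}: f^{-1}(U) = {J, K} ∈ τ_X ✓.
  U = {θ, ι, κ}: f^{-1}(U) = {J, K} ∈ τ_X ✓.
Every preimage lies in τ_X, so f IS continuous.


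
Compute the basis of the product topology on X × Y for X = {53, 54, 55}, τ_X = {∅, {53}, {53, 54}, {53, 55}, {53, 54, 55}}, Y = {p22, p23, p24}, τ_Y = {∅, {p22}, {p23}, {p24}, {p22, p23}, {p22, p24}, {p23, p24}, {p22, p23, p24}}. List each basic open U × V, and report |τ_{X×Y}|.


Basis B = {∅ × ∅, {53} × {p22}, {53} × {p23}, {53} × {p24}, {53} × {p22, p23}, {53} × {p22, p24}, {53, 54} × {p22}, {53, 55} × {p22}, {53} × {p23, p24}, {53, 54} × {p23}, {53, 55} × {p23}, {53, 54} × {p24}, {53, 55} × {p24}, {53} × {p22, p23, p24}, {53, 54, 55} × {p22}, {53, 54, 55} × {p23}, {53, 54, 55} × {p24}, {53, 54} × {p22, p23}, {53, 55} × {p22, p23}, {53, 54} × {p22, p24}, {53, 55} × {p22, p24}, {53, 54} × {p23, p24}, {53, 55} × {p23, p24}, {53, 54} × {p22, p23, p24}, {53, 55} × {p22, p23, p24}, {53, 54, 55} × {p22, p23}, {53, 54, 55} × {p22, p24}, {53, 54, 55} × {p23, p24}, {53, 54, 55} × {p22, p23, p24}}; |τ_{X×Y}| = 125.

Enumerate products U × V with U ∈ τ_X, V ∈ τ_Y (deduplicated):
  ∅ × ∅ = {} (∅)
  {53} × {p22} = {(53,p22)}
  {53} × {p23} = {(53,p23)}
  {53} × {p24} = {(53,p24)}
  {53} × {p22, p23} = {(53,p22), (53,p23)}
  {53} × {p22, p24} = {(53,p22), (53,p24)}
  {53, 54} × {p22} = {(53,p22), (54,p22)}
  {53, 55} × {p22} = {(53,p22), (55,p22)}
  {53} × {p23, p24} = {(53,p23), (53,p24)}
  {53, 54} × {p23} = {(53,p23), (54,p23)}
  {53, 55} × {p23} = {(53,p23), (55,p23)}
  {53, 54} × {p24} = {(53,p24), (54,p24)}
  {53, 55} × {p24} = {(53,p24), (55,p24)}
  {53} × {p22, p23, p24} = {(53,p22), (53,p23), (53,p24)}
  {53, 54, 55} × {p22} = {(53,p22), (54,p22), (55,p22)}
  {53, 54, 55} × {p23} = {(53,p23), (54,p23), (55,p23)}
  {53, 54, 55} × {p24} = {(53,p24), (54,p24), (55,p24)}
  {53, 54} × {p22, p23} = {(53,p22), (53,p23), (54,p22), (54,p23)}
  {53, 55} × {p22, p23} = {(53,p22), (53,p23), (55,p22), (55,p23)}
  {53, 54} × {p22, p24} = {(53,p22), (53,p24), (54,p22), (54,p24)}
  {53, 55} × {p22, p24} = {(53,p22), (53,p24), (55,p22), (55,p24)}
  {53, 54} × {p23, p24} = {(53,p23), (53,p24), (54,p23), (54,p24)}
  {53, 55} × {p23, p24} = {(53,p23), (53,p24), (55,p23), (55,p24)}
  {53, 54} × {p22, p23, p24} = {(53,p22), (53,p23), (53,p24), (54,p22), (54,p23), (54,p24)}
  {53, 55} × {p22, p23, p24} = {(53,p22), (53,p23), (53,p24), (55,p22), (55,p23), (55,p24)}
  {53, 54, 55} × {p22, p23} = {(53,p22), (53,p23), (54,p22), (54,p23), (55,p22), (55,p23)}
  {53, 54, 55} × {p22, p24} = {(53,p22), (53,p24), (54,p22), (54,p24), (55,p22), (55,p24)}
  {53, 54, 55} × {p23, p24} = {(53,p23), (53,p24), (54,p23), (54,p24), (55,p23), (55,p24)}
  {53, 54, 55} × {p22, p23, p24} = {(53,p22), (53,p23), (53,p24), (54,p22), (54,p23), (54,p24), (55,p22), (55,p23), (55,p24)}
These 29 distinct sets form the basis B.
Close under arbitrary unions to get τ_{X×Y}; counting gives |τ_{X×Y}| = 125.


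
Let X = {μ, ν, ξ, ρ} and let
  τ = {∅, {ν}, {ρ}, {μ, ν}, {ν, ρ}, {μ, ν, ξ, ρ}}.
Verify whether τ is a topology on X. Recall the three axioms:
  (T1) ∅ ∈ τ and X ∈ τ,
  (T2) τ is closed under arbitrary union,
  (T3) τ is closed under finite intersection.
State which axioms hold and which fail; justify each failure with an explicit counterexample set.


τ is NOT a topology on X.

Axiom (T1): ∅ ∈ τ? Yes; X ∈ τ? Yes.
Axiom (T2/T3): check pairwise unions and intersections of members of τ.
Counterexample for (T2): {ρ} ∪ {μ, ν} = {μ, ν, ρ} ∉ τ. Therefore τ is NOT a topology.


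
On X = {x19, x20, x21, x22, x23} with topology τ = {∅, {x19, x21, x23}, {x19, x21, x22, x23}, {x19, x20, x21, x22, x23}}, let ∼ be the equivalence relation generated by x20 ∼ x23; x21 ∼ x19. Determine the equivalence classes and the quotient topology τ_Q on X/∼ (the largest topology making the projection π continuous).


X/∼ = {[x19=x21], [x20=x23], [x22]}; |τ_Q| = 2.

Equivalence classes: [x19=x21], [x20=x23], [x22].
Quotient map π: X → X/∼ sends x19 ↦ [x19=x21], x20 ↦ [x20=x23], x21 ↦ [x19=x21], x22 ↦ [x22], x23 ↦ [x20=x23].
For each subset V ⊆ X/∼, compute π^{-1}(V) ⊆ X and check whether π^{-1}(V) ∈ τ. V is open in τ_Q iff π^{-1}(V) ∈ τ.
  V = {}: π^{-1}(V) = ∅ ∈ τ ✓.
  V = {[x19=x21]}: π^{-1}(V) = {x19, x21} ∉ τ ✗.
  V = {[x20=x23]}: π^{-1}(V) = {x20, x23} ∉ τ ✗.
  V = {[x19=x21], [x20=x23]}: π^{-1}(V) = {x19, x20, x21, x23} ∉ τ ✗.
  V = {[x22]}: π^{-1}(V) = {x22} ∉ τ ✗.
  V = {[x19=x21], [x22]}: π^{-1}(V) = {x19, x21, x22} ∉ τ ✗.
  V = {[x20=x23], [x22]}: π^{-1}(V) = {x20, x22, x23} ∉ τ ✗.
  V = {[x19=x21], [x20=x23], [x22]}: π^{-1}(V) = {x19, x20, x21, x22, x23} ∈ τ ✓.
Open sets in the quotient: τ_Q = {{}, {[x19=x21], [x20=x23], [x22]}} (2 elements).


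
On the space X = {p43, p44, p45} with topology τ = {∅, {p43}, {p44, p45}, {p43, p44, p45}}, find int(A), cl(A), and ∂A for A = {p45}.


int(A) = ∅, cl(A) = {p44, p45}, ∂A = {p44, p45}.

Closed sets in (X, τ) are complements of opens:
  closed(X, τ) = {∅, {p43}, {p44, p45}, {p43, p44, p45}}.
int(A) = ⋃ {U ∈ τ : U ⊆ A}. Opens contained in A: ∅.
Taking the union of these: int(A) = ∅.
cl(A) = ⋂ {C closed : A ⊆ C}. Closed sets containing A: {p44, p45}, {p43, p44, p45}.
Intersecting these: cl(A) = {p44, p45}.
∂A = cl(A) ∖ int(A) = {p44, p45} ∖ ∅ = {p44, p45}.


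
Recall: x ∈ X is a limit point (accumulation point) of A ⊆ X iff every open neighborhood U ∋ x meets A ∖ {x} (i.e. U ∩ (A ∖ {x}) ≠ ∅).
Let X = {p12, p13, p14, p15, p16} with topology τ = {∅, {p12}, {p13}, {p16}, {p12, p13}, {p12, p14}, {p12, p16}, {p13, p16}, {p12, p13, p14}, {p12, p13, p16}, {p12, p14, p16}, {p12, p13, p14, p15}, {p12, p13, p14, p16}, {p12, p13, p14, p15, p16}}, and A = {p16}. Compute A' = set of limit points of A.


A' = ∅

For each x ∈ X, list the open sets U ∈ τ with x ∈ U, then check whether U ∩ (A ∖ {x}) ≠ ∅ for every such U.
  x = p12: open {p12} ∋ x has {p12} ∩ (A ∖ {p12}) = ∅, so x is NOT a limit point.
  x = p13: open {p13} ∋ x has {p13} ∩ (A ∖ {p13}) = ∅, so x is NOT a limit point.
  x = p14: open {p12, p14} ∋ x has {p12, p14} ∩ (A ∖ {p14}) = ∅, so x is NOT a limit point.
  x = p15: open {p12, p13, p14, p15} ∋ x has {p12, p13, p14, p15} ∩ (A ∖ {p15}) = ∅, so x is NOT a limit point.
  x = p16: open {p16} ∋ x has {p16} ∩ (A ∖ {p16}) = ∅, so x is NOT a limit point.
Collecting: A' = ∅.


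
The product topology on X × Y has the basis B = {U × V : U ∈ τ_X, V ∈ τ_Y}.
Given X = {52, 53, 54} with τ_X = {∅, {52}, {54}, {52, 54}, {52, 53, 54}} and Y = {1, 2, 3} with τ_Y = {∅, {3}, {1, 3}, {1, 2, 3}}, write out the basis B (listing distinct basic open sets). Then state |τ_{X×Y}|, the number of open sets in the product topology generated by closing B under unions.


Basis B = {∅ × ∅, {52} × {3}, {54} × {3}, {52} × {1, 3}, {52, 54} × {3}, {54} × {1, 3}, {52} × {1, 2, 3}, {52, 53, 54} × {3}, {54} × {1, 2, 3}, {52, 54} × {1, 3}, {52, 54} × {1, 2, 3}, {52, 53, 54} × {1, 3}, {52, 53, 54} × {1, 2, 3}}; |τ_{X×Y}| = 30.

Enumerate products U × V with U ∈ τ_X, V ∈ τ_Y (deduplicated):
  ∅ × ∅ = {} (∅)
  {52} × {3} = {(52,3)}
  {54} × {3} = {(54,3)}
  {52} × {1, 3} = {(52,1), (52,3)}
  {52, 54} × {3} = {(52,3), (54,3)}
  {54} × {1, 3} = {(54,1), (54,3)}
  {52} × {1, 2, 3} = {(52,1), (52,2), (52,3)}
  {52, 53, 54} × {3} = {(52,3), (53,3), (54,3)}
  {54} × {1, 2, 3} = {(54,1), (54,2), (54,3)}
  {52, 54} × {1, 3} = {(52,1), (52,3), (54,1), (54,3)}
  {52, 54} × {1, 2, 3} = {(52,1), (52,2), (52,3), (54,1), (54,2), (54,3)}
  {52, 53, 54} × {1, 3} = {(52,1), (52,3), (53,1), (53,3), (54,1), (54,3)}
  {52, 53, 54} × {1, 2, 3} = {(52,1), (52,2), (52,3), (53,1), (53,2), (53,3), (54,1), (54,2), (54,3)}
These 13 distinct sets form the basis B.
Close under arbitrary unions to get τ_{X×Y}; counting gives |τ_{X×Y}| = 30.


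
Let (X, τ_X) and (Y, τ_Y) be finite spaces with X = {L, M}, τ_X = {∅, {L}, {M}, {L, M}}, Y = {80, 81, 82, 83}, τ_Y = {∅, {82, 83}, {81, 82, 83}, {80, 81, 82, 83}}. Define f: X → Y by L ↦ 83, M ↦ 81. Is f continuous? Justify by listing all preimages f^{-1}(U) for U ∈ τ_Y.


f IS continuous.

Compute f^{-1}(U) for each U ∈ τ_Y:
  U = ∅: f^{-1}(U) = ∅ ∈ τ_X ✓.
  U = {82, 83}: f^{-1}(U) = {L} ∈ τ_X ✓.
  U = {81, 82, 83}: f^{-1}(U) = {L, M} ∈ τ_X ✓.
  U = {80, 81, 82, 83}: f^{-1}(U) = {L, M} ∈ τ_X ✓.
Every preimage lies in τ_X, so f IS continuous.


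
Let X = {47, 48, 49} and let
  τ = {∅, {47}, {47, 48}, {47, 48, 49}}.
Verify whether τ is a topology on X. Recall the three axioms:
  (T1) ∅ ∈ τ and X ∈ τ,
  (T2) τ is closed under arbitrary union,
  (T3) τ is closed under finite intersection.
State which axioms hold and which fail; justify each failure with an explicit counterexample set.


τ IS a topology on X.

Axiom (T1): ∅ ∈ τ? Yes; X ∈ τ? Yes.
Axiom (T2/T3): check pairwise unions and intersections of members of τ.
All pairwise intersections and unions checked — each lies in τ. Therefore τ satisfies (T1), (T2), (T3): it IS a topology on X.


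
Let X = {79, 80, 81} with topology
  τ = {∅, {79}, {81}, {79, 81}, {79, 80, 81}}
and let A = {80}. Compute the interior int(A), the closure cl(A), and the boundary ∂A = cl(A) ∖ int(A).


int(A) = ∅, cl(A) = {80}, ∂A = {80}.

Closed sets in (X, τ) are complements of opens:
  closed(X, τ) = {∅, {80}, {79, 80}, {80, 81}, {79, 80, 81}}.
int(A) = ⋃ {U ∈ τ : U ⊆ A}. Opens contained in A: ∅.
Taking the union of these: int(A) = ∅.
cl(A) = ⋂ {C closed : A ⊆ C}. Closed sets containing A: {80}, {79, 80}, {80, 81}, {79, 80, 81}.
Intersecting these: cl(A) = {80}.
∂A = cl(A) ∖ int(A) = {80} ∖ ∅ = {80}.


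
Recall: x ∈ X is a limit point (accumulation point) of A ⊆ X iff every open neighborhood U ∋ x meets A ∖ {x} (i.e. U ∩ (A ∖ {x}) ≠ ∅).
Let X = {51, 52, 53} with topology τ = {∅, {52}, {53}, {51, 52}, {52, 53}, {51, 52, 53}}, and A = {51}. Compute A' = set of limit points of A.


A' = ∅

For each x ∈ X, list the open sets U ∈ τ with x ∈ U, then check whether U ∩ (A ∖ {x}) ≠ ∅ for every such U.
  x = 51: open {51, 52} ∋ x has {51, 52} ∩ (A ∖ {51}) = ∅, so x is NOT a limit point.
  x = 52: open {52} ∋ x has {52} ∩ (A ∖ {52}) = ∅, so x is NOT a limit point.
  x = 53: open {53} ∋ x has {53} ∩ (A ∖ {53}) = ∅, so x is NOT a limit point.
Collecting: A' = ∅.


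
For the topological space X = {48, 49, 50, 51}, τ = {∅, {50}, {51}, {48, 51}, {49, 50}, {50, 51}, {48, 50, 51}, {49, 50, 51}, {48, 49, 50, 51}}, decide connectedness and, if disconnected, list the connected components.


(X, τ) is disconnected; components = [{48, 51}, {49, 50}].

Find clopen sets (U ∈ τ with X ∖ U ∈ τ):
  U = ∅, X ∖ U = {48, 49, 50, 51} — both open, so U is clopen.
  U = {48, 51}, X ∖ U = {49, 50} — both open, so U is clopen.
  U = {49, 50}, X ∖ U = {48, 51} — both open, so U is clopen.
  U = {48, 49, 50, 51}, X ∖ U = ∅ — both open, so U is clopen.
Nontrivial clopen(s) exist: e.g. {48, 51}. So (X, τ) is disconnected.
Compute connected components by grouping points that agree on all clopens:
  component: {48, 51}
  component: {49, 50}


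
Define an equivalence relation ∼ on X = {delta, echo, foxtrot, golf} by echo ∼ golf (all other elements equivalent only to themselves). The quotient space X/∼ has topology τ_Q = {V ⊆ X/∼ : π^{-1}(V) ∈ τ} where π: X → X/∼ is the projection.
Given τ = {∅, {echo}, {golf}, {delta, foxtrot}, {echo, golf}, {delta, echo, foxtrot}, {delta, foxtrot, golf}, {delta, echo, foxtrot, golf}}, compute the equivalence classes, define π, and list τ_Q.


X/∼ = {[delta], [echo=golf], [foxtrot]}; |τ_Q| = 4.

Equivalence classes: [delta], [echo=golf], [foxtrot].
Quotient map π: X → X/∼ sends delta ↦ [delta], echo ↦ [echo=golf], foxtrot ↦ [foxtrot], golf ↦ [echo=golf].
For each subset V ⊆ X/∼, compute π^{-1}(V) ⊆ X and check whether π^{-1}(V) ∈ τ. V is open in τ_Q iff π^{-1}(V) ∈ τ.
  V = {}: π^{-1}(V) = ∅ ∈ τ ✓.
  V = {[delta]}: π^{-1}(V) = {delta} ∉ τ ✗.
  V = {[echo=golf]}: π^{-1}(V) = {echo, golf} ∈ τ ✓.
  V = {[delta], [echo=golf]}: π^{-1}(V) = {delta, echo, golf} ∉ τ ✗.
  V = {[foxtrot]}: π^{-1}(V) = {foxtrot} ∉ τ ✗.
  V = {[delta], [foxtrot]}: π^{-1}(V) = {delta, foxtrot} ∈ τ ✓.
  V = {[echo=golf], [foxtrot]}: π^{-1}(V) = {echo, foxtrot, golf} ∉ τ ✗.
  V = {[delta], [echo=golf], [foxtrot]}: π^{-1}(V) = {delta, echo, foxtrot, golf} ∈ τ ✓.
Open sets in the quotient: τ_Q = {{}, {[echo=golf]}, {[delta], [foxtrot]}, {[delta], [echo=golf], [foxtrot]}} (4 elements).


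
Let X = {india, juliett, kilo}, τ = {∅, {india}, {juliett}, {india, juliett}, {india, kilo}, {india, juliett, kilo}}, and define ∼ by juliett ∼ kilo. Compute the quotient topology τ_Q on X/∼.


X/∼ = {[india], [juliett=kilo]}; |τ_Q| = 3.

Equivalence classes: [india], [juliett=kilo].
Quotient map π: X → X/∼ sends india ↦ [india], juliett ↦ [juliett=kilo], kilo ↦ [juliett=kilo].
For each subset V ⊆ X/∼, compute π^{-1}(V) ⊆ X and check whether π^{-1}(V) ∈ τ. V is open in τ_Q iff π^{-1}(V) ∈ τ.
  V = {}: π^{-1}(V) = ∅ ∈ τ ✓.
  V = {[india]}: π^{-1}(V) = {india} ∈ τ ✓.
  V = {[juliett=kilo]}: π^{-1}(V) = {juliett, kilo} ∉ τ ✗.
  V = {[india], [juliett=kilo]}: π^{-1}(V) = {india, juliett, kilo} ∈ τ ✓.
Open sets in the quotient: τ_Q = {{}, {[india]}, {[india], [juliett=kilo]}} (3 elements).


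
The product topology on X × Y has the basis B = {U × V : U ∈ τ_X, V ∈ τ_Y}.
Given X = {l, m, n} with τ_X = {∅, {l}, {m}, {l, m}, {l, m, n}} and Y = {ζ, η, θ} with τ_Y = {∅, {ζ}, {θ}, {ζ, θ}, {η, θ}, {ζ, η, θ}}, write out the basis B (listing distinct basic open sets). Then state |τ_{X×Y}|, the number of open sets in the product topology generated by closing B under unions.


Basis B = {∅ × ∅, {l} × {ζ}, {l} × {θ}, {m} × {ζ}, {m} × {θ}, {l} × {ζ, θ}, {l, m} × {ζ}, {l} × {η, θ}, {l, m} × {θ}, {m} × {ζ, θ}, {m} × {η, θ}, {l} × {ζ, η, θ}, {l, m, n} × {ζ}, {l, m, n} × {θ}, {m} × {ζ, η, θ}, {l, m} × {ζ, θ}, {l, m} × {η, θ}, {l, m} × {ζ, η, θ}, {l, m, n} × {ζ, θ}, {l, m, n} × {η, θ}, {l, m, n} × {ζ, η, θ}}; |τ_{X×Y}| = 70.

Enumerate products U × V with U ∈ τ_X, V ∈ τ_Y (deduplicated):
  ∅ × ∅ = {} (∅)
  {l} × {ζ} = {(l,ζ)}
  {l} × {θ} = {(l,θ)}
  {m} × {ζ} = {(m,ζ)}
  {m} × {θ} = {(m,θ)}
  {l} × {ζ, θ} = {(l,ζ), (l,θ)}
  {l, m} × {ζ} = {(l,ζ), (m,ζ)}
  {l} × {η, θ} = {(l,η), (l,θ)}
  {l, m} × {θ} = {(l,θ), (m,θ)}
  {m} × {ζ, θ} = {(m,ζ), (m,θ)}
  {m} × {η, θ} = {(m,η), (m,θ)}
  {l} × {ζ, η, θ} = {(l,ζ), (l,η), (l,θ)}
  {l, m, n} × {ζ} = {(l,ζ), (m,ζ), (n,ζ)}
  {l, m, n} × {θ} = {(l,θ), (m,θ), (n,θ)}
  {m} × {ζ, η, θ} = {(m,ζ), (m,η), (m,θ)}
  {l, m} × {ζ, θ} = {(l,ζ), (l,θ), (m,ζ), (m,θ)}
  {l, m} × {η, θ} = {(l,η), (l,θ), (m,η), (m,θ)}
  {l, m} × {ζ, η, θ} = {(l,ζ), (l,η), (l,θ), (m,ζ), (m,η), (m,θ)}
  {l, m, n} × {ζ, θ} = {(l,ζ), (l,θ), (m,ζ), (m,θ), (n,ζ), (n,θ)}
  {l, m, n} × {η, θ} = {(l,η), (l,θ), (m,η), (m,θ), (n,η), (n,θ)}
  {l, m, n} × {ζ, η, θ} = {(l,ζ), (l,η), (l,θ), (m,ζ), (m,η), (m,θ), (n,ζ), (n,η), (n,θ)}
These 21 distinct sets form the basis B.
Close under arbitrary unions to get τ_{X×Y}; counting gives |τ_{X×Y}| = 70.


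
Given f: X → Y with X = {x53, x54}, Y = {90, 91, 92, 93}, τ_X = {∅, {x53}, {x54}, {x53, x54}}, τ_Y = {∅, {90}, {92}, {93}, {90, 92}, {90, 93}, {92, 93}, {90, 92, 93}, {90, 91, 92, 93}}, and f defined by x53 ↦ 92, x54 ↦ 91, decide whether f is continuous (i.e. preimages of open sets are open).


f IS continuous.

Compute f^{-1}(U) for each U ∈ τ_Y:
  U = ∅: f^{-1}(U) = ∅ ∈ τ_X ✓.
  U = {90}: f^{-1}(U) = ∅ ∈ τ_X ✓.
  U = {92}: f^{-1}(U) = {x53} ∈ τ_X ✓.
  U = {93}: f^{-1}(U) = ∅ ∈ τ_X ✓.
  U = {90, 92}: f^{-1}(U) = {x53} ∈ τ_X ✓.
  U = {90, 93}: f^{-1}(U) = ∅ ∈ τ_X ✓.
  U = {92, 93}: f^{-1}(U) = {x53} ∈ τ_X ✓.
  U = {90, 92, 93}: f^{-1}(U) = {x53} ∈ τ_X ✓.
  U = {90, 91, 92, 93}: f^{-1}(U) = {x53, x54} ∈ τ_X ✓.
Every preimage lies in τ_X, so f IS continuous.


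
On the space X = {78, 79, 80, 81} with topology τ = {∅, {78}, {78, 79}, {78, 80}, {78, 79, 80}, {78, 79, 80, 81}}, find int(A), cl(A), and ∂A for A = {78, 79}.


int(A) = {78, 79}, cl(A) = {78, 79, 80, 81}, ∂A = {80, 81}.

Closed sets in (X, τ) are complements of opens:
  closed(X, τ) = {∅, {81}, {79, 81}, {80, 81}, {79, 80, 81}, {78, 79, 80, 81}}.
int(A) = ⋃ {U ∈ τ : U ⊆ A}. Opens contained in A: ∅, {78}, {78, 79}.
Taking the union of these: int(A) = {78, 79}.
cl(A) = ⋂ {C closed : A ⊆ C}. Closed sets containing A: {78, 79, 80, 81}.
Intersecting these: cl(A) = {78, 79, 80, 81}.
∂A = cl(A) ∖ int(A) = {78, 79, 80, 81} ∖ {78, 79} = {80, 81}.


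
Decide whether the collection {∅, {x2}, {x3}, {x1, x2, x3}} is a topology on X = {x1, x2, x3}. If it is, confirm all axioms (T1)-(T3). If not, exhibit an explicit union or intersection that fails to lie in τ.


τ is NOT a topology on X.

Axiom (T1): ∅ ∈ τ? Yes; X ∈ τ? Yes.
Axiom (T2/T3): check pairwise unions and intersections of members of τ.
Counterexample for (T2): {x2} ∪ {x3} = {x2, x3} ∉ τ. Therefore τ is NOT a topology.


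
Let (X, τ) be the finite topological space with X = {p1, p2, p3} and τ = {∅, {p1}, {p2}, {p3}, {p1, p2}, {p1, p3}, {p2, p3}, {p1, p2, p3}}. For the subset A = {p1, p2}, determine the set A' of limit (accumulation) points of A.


A' = ∅

For each x ∈ X, list the open sets U ∈ τ with x ∈ U, then check whether U ∩ (A ∖ {x}) ≠ ∅ for every such U.
  x = p1: open {p1} ∋ x has {p1} ∩ (A ∖ {p1}) = ∅, so x is NOT a limit point.
  x = p2: open {p2} ∋ x has {p2} ∩ (A ∖ {p2}) = ∅, so x is NOT a limit point.
  x = p3: open {p3} ∋ x has {p3} ∩ (A ∖ {p3}) = ∅, so x is NOT a limit point.
Collecting: A' = ∅.


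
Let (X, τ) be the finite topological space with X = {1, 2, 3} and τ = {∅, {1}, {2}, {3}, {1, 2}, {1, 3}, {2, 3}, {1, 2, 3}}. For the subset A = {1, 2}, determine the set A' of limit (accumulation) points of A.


A' = ∅

For each x ∈ X, list the open sets U ∈ τ with x ∈ U, then check whether U ∩ (A ∖ {x}) ≠ ∅ for every such U.
  x = 1: open {1} ∋ x has {1} ∩ (A ∖ {1}) = ∅, so x is NOT a limit point.
  x = 2: open {2} ∋ x has {2} ∩ (A ∖ {2}) = ∅, so x is NOT a limit point.
  x = 3: open {3} ∋ x has {3} ∩ (A ∖ {3}) = ∅, so x is NOT a limit point.
Collecting: A' = ∅.


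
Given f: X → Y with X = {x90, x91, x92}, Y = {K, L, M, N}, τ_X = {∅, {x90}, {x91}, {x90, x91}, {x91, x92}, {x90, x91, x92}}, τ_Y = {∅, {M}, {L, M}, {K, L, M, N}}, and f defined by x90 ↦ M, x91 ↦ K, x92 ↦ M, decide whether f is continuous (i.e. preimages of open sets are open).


f is NOT continuous.

Compute f^{-1}(U) for each U ∈ τ_Y:
  U = ∅: f^{-1}(U) = ∅ ∈ τ_X ✓.
  U = {M}: f^{-1}(U) = {x90, x92} ∉ τ_X ✗.
  U = {L, M}: f^{-1}(U) = {x90, x92} ∉ τ_X ✗.
  U = {K, L, M, N}: f^{-1}(U) = {x90, x91, x92} ∈ τ_X ✓.
Found U = {M} with f^{-1}(U) = {x90, x92} not in τ_X. Therefore f is NOT continuous.


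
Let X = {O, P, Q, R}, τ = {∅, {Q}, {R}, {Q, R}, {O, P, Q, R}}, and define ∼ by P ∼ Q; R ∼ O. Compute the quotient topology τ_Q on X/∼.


X/∼ = {[O=R], [P=Q]}; |τ_Q| = 2.

Equivalence classes: [O=R], [P=Q].
Quotient map π: X → X/∼ sends O ↦ [O=R], P ↦ [P=Q], Q ↦ [P=Q], R ↦ [O=R].
For each subset V ⊆ X/∼, compute π^{-1}(V) ⊆ X and check whether π^{-1}(V) ∈ τ. V is open in τ_Q iff π^{-1}(V) ∈ τ.
  V = {}: π^{-1}(V) = ∅ ∈ τ ✓.
  V = {[O=R]}: π^{-1}(V) = {O, R} ∉ τ ✗.
  V = {[P=Q]}: π^{-1}(V) = {P, Q} ∉ τ ✗.
  V = {[O=R], [P=Q]}: π^{-1}(V) = {O, P, Q, R} ∈ τ ✓.
Open sets in the quotient: τ_Q = {{}, {[O=R], [P=Q]}} (2 elements).


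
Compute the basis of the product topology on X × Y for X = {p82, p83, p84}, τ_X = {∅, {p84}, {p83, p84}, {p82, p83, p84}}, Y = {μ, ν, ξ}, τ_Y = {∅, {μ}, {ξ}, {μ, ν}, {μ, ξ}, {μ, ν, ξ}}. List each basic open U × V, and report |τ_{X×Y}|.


Basis B = {∅ × ∅, {p84} × {μ}, {p84} × {ξ}, {p83, p84} × {μ}, {p83, p84} × {ξ}, {p84} × {μ, ν}, {p84} × {μ, ξ}, {p82, p83, p84} × {μ}, {p82, p83, p84} × {ξ}, {p84} × {μ, ν, ξ}, {p83, p84} × {μ, ν}, {p83, p84} × {μ, ξ}, {p82, p83, p84} × {μ, ν}, {p82, p83, p84} × {μ, ξ}, {p83, p84} × {μ, ν, ξ}, {p82, p83, p84} × {μ, ν, ξ}}; |τ_{X×Y}| = 40.

Enumerate products U × V with U ∈ τ_X, V ∈ τ_Y (deduplicated):
  ∅ × ∅ = {} (∅)
  {p84} × {μ} = {(p84,μ)}
  {p84} × {ξ} = {(p84,ξ)}
  {p83, p84} × {μ} = {(p83,μ), (p84,μ)}
  {p83, p84} × {ξ} = {(p83,ξ), (p84,ξ)}
  {p84} × {μ, ν} = {(p84,μ), (p84,ν)}
  {p84} × {μ, ξ} = {(p84,μ), (p84,ξ)}
  {p82, p83, p84} × {μ} = {(p82,μ), (p83,μ), (p84,μ)}
  {p82, p83, p84} × {ξ} = {(p82,ξ), (p83,ξ), (p84,ξ)}
  {p84} × {μ, ν, ξ} = {(p84,μ), (p84,ν), (p84,ξ)}
  {p83, p84} × {μ, ν} = {(p83,μ), (p83,ν), (p84,μ), (p84,ν)}
  {p83, p84} × {μ, ξ} = {(p83,μ), (p83,ξ), (p84,μ), (p84,ξ)}
  {p82, p83, p84} × {μ, ν} = {(p82,μ), (p82,ν), (p83,μ), (p83,ν), (p84,μ), (p84,ν)}
  {p82, p83, p84} × {μ, ξ} = {(p82,μ), (p82,ξ), (p83,μ), (p83,ξ), (p84,μ), (p84,ξ)}
  {p83, p84} × {μ, ν, ξ} = {(p83,μ), (p83,ν), (p83,ξ), (p84,μ), (p84,ν), (p84,ξ)}
  {p82, p83, p84} × {μ, ν, ξ} = {(p82,μ), (p82,ν), (p82,ξ), (p83,μ), (p83,ν), (p83,ξ), (p84,μ), (p84,ν), (p84,ξ)}
These 16 distinct sets form the basis B.
Close under arbitrary unions to get τ_{X×Y}; counting gives |τ_{X×Y}| = 40.


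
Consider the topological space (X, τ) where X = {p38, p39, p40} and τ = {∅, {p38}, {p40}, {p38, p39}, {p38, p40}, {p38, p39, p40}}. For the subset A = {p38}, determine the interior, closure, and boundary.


int(A) = {p38}, cl(A) = {p38, p39}, ∂A = {p39}.

Closed sets in (X, τ) are complements of opens:
  closed(X, τ) = {∅, {p39}, {p40}, {p38, p39}, {p39, p40}, {p38, p39, p40}}.
int(A) = ⋃ {U ∈ τ : U ⊆ A}. Opens contained in A: ∅, {p38}.
Taking the union of these: int(A) = {p38}.
cl(A) = ⋂ {C closed : A ⊆ C}. Closed sets containing A: {p38, p39}, {p38, p39, p40}.
Intersecting these: cl(A) = {p38, p39}.
∂A = cl(A) ∖ int(A) = {p38, p39} ∖ {p38} = {p39}.


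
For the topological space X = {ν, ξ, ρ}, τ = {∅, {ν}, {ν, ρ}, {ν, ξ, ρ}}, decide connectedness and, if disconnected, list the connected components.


(X, τ) is connected.

Find clopen sets (U ∈ τ with X ∖ U ∈ τ):
  U = ∅, X ∖ U = {ν, ξ, ρ} — both open, so U is clopen.
  U = {ν, ξ, ρ}, X ∖ U = ∅ — both open, so U is clopen.
Only trivial clopens (∅ and X) exist, so (X, τ) is connected.
Compute connected components by grouping points that agree on all clopens:
  component: {ν, ξ, ρ}


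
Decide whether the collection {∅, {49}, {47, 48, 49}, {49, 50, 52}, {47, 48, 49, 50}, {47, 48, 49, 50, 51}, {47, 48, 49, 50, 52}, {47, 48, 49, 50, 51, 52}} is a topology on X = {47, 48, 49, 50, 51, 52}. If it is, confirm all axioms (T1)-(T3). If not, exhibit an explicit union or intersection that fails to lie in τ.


τ is NOT a topology on X.

Axiom (T1): ∅ ∈ τ? Yes; X ∈ τ? Yes.
Axiom (T2/T3): check pairwise unions and intersections of members of τ.
Counterexample for (T3): {49, 50, 52} ∩ {47, 48, 49, 50} = {49, 50} ∉ τ. Therefore τ is NOT a topology.


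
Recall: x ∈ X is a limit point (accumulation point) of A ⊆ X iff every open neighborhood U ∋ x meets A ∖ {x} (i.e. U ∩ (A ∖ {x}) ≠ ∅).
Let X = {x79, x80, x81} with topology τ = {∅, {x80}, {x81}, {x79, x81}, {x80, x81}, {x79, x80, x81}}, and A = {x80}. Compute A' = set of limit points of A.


A' = ∅

For each x ∈ X, list the open sets U ∈ τ with x ∈ U, then check whether U ∩ (A ∖ {x}) ≠ ∅ for every such U.
  x = x79: open {x79, x81} ∋ x has {x79, x81} ∩ (A ∖ {x79}) = ∅, so x is NOT a limit point.
  x = x80: open {x80} ∋ x has {x80} ∩ (A ∖ {x80}) = ∅, so x is NOT a limit point.
  x = x81: open {x81} ∋ x has {x81} ∩ (A ∖ {x81}) = ∅, so x is NOT a limit point.
Collecting: A' = ∅.


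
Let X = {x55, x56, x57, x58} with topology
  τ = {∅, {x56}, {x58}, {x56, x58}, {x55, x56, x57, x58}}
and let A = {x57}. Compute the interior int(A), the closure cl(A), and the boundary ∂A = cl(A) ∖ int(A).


int(A) = ∅, cl(A) = {x55, x57}, ∂A = {x55, x57}.

Closed sets in (X, τ) are complements of opens:
  closed(X, τ) = {∅, {x55, x57}, {x55, x56, x57}, {x55, x57, x58}, {x55, x56, x57, x58}}.
int(A) = ⋃ {U ∈ τ : U ⊆ A}. Opens contained in A: ∅.
Taking the union of these: int(A) = ∅.
cl(A) = ⋂ {C closed : A ⊆ C}. Closed sets containing A: {x55, x57}, {x55, x56, x57}, {x55, x57, x58}, {x55, x56, x57, x58}.
Intersecting these: cl(A) = {x55, x57}.
∂A = cl(A) ∖ int(A) = {x55, x57} ∖ ∅ = {x55, x57}.


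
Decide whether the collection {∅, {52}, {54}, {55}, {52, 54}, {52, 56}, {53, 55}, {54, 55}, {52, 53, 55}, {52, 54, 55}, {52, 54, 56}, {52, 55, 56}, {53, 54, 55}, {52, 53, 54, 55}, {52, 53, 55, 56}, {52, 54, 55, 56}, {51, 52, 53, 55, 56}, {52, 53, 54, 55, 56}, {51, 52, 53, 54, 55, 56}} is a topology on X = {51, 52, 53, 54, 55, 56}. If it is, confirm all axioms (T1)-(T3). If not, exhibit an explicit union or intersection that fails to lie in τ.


τ is NOT a topology on X.

Axiom (T1): ∅ ∈ τ? Yes; X ∈ τ? Yes.
Axiom (T2/T3): check pairwise unions and intersections of members of τ.
Counterexample for (T2): {52} ∪ {55} = {52, 55} ∉ τ. Therefore τ is NOT a topology.


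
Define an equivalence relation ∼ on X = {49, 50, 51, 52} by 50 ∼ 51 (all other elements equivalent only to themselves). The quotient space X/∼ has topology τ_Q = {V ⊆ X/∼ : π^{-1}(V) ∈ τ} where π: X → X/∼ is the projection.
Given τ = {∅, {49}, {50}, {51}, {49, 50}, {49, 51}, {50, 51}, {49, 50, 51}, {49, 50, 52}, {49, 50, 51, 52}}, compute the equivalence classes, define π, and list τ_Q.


X/∼ = {[49], [50=51], [52]}; |τ_Q| = 5.

Equivalence classes: [49], [50=51], [52].
Quotient map π: X → X/∼ sends 49 ↦ [49], 50 ↦ [50=51], 51 ↦ [50=51], 52 ↦ [52].
For each subset V ⊆ X/∼, compute π^{-1}(V) ⊆ X and check whether π^{-1}(V) ∈ τ. V is open in τ_Q iff π^{-1}(V) ∈ τ.
  V = {}: π^{-1}(V) = ∅ ∈ τ ✓.
  V = {[49]}: π^{-1}(V) = {49} ∈ τ ✓.
  V = {[50=51]}: π^{-1}(V) = {50, 51} ∈ τ ✓.
  V = {[49], [50=51]}: π^{-1}(V) = {49, 50, 51} ∈ τ ✓.
  V = {[52]}: π^{-1}(V) = {52} ∉ τ ✗.
  V = {[49], [52]}: π^{-1}(V) = {49, 52} ∉ τ ✗.
  V = {[50=51], [52]}: π^{-1}(V) = {50, 51, 52} ∉ τ ✗.
  V = {[49], [50=51], [52]}: π^{-1}(V) = {49, 50, 51, 52} ∈ τ ✓.
Open sets in the quotient: τ_Q = {{}, {[49]}, {[50=51]}, {[49], [50=51]}, {[49], [50=51], [52]}} (5 elements).


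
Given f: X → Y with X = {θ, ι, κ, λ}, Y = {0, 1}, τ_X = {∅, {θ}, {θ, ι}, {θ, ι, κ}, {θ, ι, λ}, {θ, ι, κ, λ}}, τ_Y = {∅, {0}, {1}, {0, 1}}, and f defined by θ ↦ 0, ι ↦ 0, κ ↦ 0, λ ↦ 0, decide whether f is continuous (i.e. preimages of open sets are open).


f IS continuous.

Compute f^{-1}(U) for each U ∈ τ_Y:
  U = ∅: f^{-1}(U) = ∅ ∈ τ_X ✓.
  U = {0}: f^{-1}(U) = {θ, ι, κ, λ} ∈ τ_X ✓.
  U = {1}: f^{-1}(U) = ∅ ∈ τ_X ✓.
  U = {0, 1}: f^{-1}(U) = {θ, ι, κ, λ} ∈ τ_X ✓.
Every preimage lies in τ_X, so f IS continuous.


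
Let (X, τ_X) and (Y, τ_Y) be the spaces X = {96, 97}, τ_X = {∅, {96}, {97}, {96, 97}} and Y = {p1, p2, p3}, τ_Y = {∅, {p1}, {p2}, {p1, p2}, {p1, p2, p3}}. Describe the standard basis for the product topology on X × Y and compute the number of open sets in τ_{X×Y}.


Basis B = {∅ × ∅, {96} × {p1}, {96} × {p2}, {97} × {p1}, {97} × {p2}, {96} × {p1, p2}, {96, 97} × {p1}, {96, 97} × {p2}, {97} × {p1, p2}, {96} × {p1, p2, p3}, {97} × {p1, p2, p3}, {96, 97} × {p1, p2}, {96, 97} × {p1, p2, p3}}; |τ_{X×Y}| = 25.

Enumerate products U × V with U ∈ τ_X, V ∈ τ_Y (deduplicated):
  ∅ × ∅ = {} (∅)
  {96} × {p1} = {(96,p1)}
  {96} × {p2} = {(96,p2)}
  {97} × {p1} = {(97,p1)}
  {97} × {p2} = {(97,p2)}
  {96} × {p1, p2} = {(96,p1), (96,p2)}
  {96, 97} × {p1} = {(96,p1), (97,p1)}
  {96, 97} × {p2} = {(96,p2), (97,p2)}
  {97} × {p1, p2} = {(97,p1), (97,p2)}
  {96} × {p1, p2, p3} = {(96,p1), (96,p2), (96,p3)}
  {97} × {p1, p2, p3} = {(97,p1), (97,p2), (97,p3)}
  {96, 97} × {p1, p2} = {(96,p1), (96,p2), (97,p1), (97,p2)}
  {96, 97} × {p1, p2, p3} = {(96,p1), (96,p2), (96,p3), (97,p1), (97,p2), (97,p3)}
These 13 distinct sets form the basis B.
Close under arbitrary unions to get τ_{X×Y}; counting gives |τ_{X×Y}| = 25.


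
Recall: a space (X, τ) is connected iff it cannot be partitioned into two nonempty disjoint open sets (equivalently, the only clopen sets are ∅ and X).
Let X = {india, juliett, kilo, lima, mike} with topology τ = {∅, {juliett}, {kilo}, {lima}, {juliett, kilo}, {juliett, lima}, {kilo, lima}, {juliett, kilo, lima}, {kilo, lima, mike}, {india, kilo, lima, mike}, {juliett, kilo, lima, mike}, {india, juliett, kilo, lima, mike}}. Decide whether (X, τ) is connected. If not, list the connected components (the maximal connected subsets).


(X, τ) is disconnected; components = [{juliett}, {india, kilo, lima, mike}].

Find clopen sets (U ∈ τ with X ∖ U ∈ τ):
  U = ∅, X ∖ U = {india, juliett, kilo, lima, mike} — both open, so U is clopen.
  U = {juliett}, X ∖ U = {india, kilo, lima, mike} — both open, so U is clopen.
  U = {india, kilo, lima, mike}, X ∖ U = {juliett} — both open, so U is clopen.
  U = {india, juliett, kilo, lima, mike}, X ∖ U = ∅ — both open, so U is clopen.
Nontrivial clopen(s) exist: e.g. {juliett}. So (X, τ) is disconnected.
Compute connected components by grouping points that agree on all clopens:
  component: {juliett}
  component: {india, kilo, lima, mike}


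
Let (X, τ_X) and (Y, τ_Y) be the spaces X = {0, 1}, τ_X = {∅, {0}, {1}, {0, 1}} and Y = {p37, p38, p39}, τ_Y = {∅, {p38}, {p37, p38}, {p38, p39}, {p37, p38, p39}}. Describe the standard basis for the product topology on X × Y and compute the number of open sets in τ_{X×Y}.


Basis B = {∅ × ∅, {0} × {p38}, {1} × {p38}, {0} × {p37, p38}, {0} × {p38, p39}, {0, 1} × {p38}, {1} × {p37, p38}, {1} × {p38, p39}, {0} × {p37, p38, p39}, {1} × {p37, p38, p39}, {0, 1} × {p37, p38}, {0, 1} × {p38, p39}, {0, 1} × {p37, p38, p39}}; |τ_{X×Y}| = 25.

Enumerate products U × V with U ∈ τ_X, V ∈ τ_Y (deduplicated):
  ∅ × ∅ = {} (∅)
  {0} × {p38} = {(0,p38)}
  {1} × {p38} = {(1,p38)}
  {0} × {p37, p38} = {(0,p37), (0,p38)}
  {0} × {p38, p39} = {(0,p38), (0,p39)}
  {0, 1} × {p38} = {(0,p38), (1,p38)}
  {1} × {p37, p38} = {(1,p37), (1,p38)}
  {1} × {p38, p39} = {(1,p38), (1,p39)}
  {0} × {p37, p38, p39} = {(0,p37), (0,p38), (0,p39)}
  {1} × {p37, p38, p39} = {(1,p37), (1,p38), (1,p39)}
  {0, 1} × {p37, p38} = {(0,p37), (0,p38), (1,p37), (1,p38)}
  {0, 1} × {p38, p39} = {(0,p38), (0,p39), (1,p38), (1,p39)}
  {0, 1} × {p37, p38, p39} = {(0,p37), (0,p38), (0,p39), (1,p37), (1,p38), (1,p39)}
These 13 distinct sets form the basis B.
Close under arbitrary unions to get τ_{X×Y}; counting gives |τ_{X×Y}| = 25.


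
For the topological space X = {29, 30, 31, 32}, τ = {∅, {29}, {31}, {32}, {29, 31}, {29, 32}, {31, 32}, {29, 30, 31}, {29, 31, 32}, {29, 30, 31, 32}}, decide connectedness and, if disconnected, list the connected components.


(X, τ) is disconnected; components = [{32}, {29, 30, 31}].

Find clopen sets (U ∈ τ with X ∖ U ∈ τ):
  U = ∅, X ∖ U = {29, 30, 31, 32} — both open, so U is clopen.
  U = {32}, X ∖ U = {29, 30, 31} — both open, so U is clopen.
  U = {29, 30, 31}, X ∖ U = {32} — both open, so U is clopen.
  U = {29, 30, 31, 32}, X ∖ U = ∅ — both open, so U is clopen.
Nontrivial clopen(s) exist: e.g. {32}. So (X, τ) is disconnected.
Compute connected components by grouping points that agree on all clopens:
  component: {32}
  component: {29, 30, 31}


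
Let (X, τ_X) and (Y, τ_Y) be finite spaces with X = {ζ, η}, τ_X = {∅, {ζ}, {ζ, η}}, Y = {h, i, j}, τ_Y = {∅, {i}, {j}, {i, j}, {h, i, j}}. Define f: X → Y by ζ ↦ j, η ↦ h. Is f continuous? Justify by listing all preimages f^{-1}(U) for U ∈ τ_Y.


f IS continuous.

Compute f^{-1}(U) for each U ∈ τ_Y:
  U = ∅: f^{-1}(U) = ∅ ∈ τ_X ✓.
  U = {i}: f^{-1}(U) = ∅ ∈ τ_X ✓.
  U = {j}: f^{-1}(U) = {ζ} ∈ τ_X ✓.
  U = {i, j}: f^{-1}(U) = {ζ} ∈ τ_X ✓.
  U = {h, i, j}: f^{-1}(U) = {ζ, η} ∈ τ_X ✓.
Every preimage lies in τ_X, so f IS continuous.


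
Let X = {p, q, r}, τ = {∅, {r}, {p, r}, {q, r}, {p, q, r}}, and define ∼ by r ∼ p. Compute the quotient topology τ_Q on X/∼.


X/∼ = {[p=r], [q]}; |τ_Q| = 3.

Equivalence classes: [p=r], [q].
Quotient map π: X → X/∼ sends p ↦ [p=r], q ↦ [q], r ↦ [p=r].
For each subset V ⊆ X/∼, compute π^{-1}(V) ⊆ X and check whether π^{-1}(V) ∈ τ. V is open in τ_Q iff π^{-1}(V) ∈ τ.
  V = {}: π^{-1}(V) = ∅ ∈ τ ✓.
  V = {[p=r]}: π^{-1}(V) = {p, r} ∈ τ ✓.
  V = {[q]}: π^{-1}(V) = {q} ∉ τ ✗.
  V = {[p=r], [q]}: π^{-1}(V) = {p, q, r} ∈ τ ✓.
Open sets in the quotient: τ_Q = {{}, {[p=r]}, {[p=r], [q]}} (3 elements).


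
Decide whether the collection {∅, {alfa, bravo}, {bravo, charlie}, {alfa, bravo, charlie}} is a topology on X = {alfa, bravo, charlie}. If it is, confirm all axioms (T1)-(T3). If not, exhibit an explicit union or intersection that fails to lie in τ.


τ is NOT a topology on X.

Axiom (T1): ∅ ∈ τ? Yes; X ∈ τ? Yes.
Axiom (T2/T3): check pairwise unions and intersections of members of τ.
Counterexample for (T3): {alfa, bravo} ∩ {bravo, charlie} = {bravo} ∉ τ. Therefore τ is NOT a topology.


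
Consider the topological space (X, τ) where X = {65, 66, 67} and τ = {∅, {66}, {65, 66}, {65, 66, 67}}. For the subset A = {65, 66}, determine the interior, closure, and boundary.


int(A) = {65, 66}, cl(A) = {65, 66, 67}, ∂A = {67}.

Closed sets in (X, τ) are complements of opens:
  closed(X, τ) = {∅, {67}, {65, 67}, {65, 66, 67}}.
int(A) = ⋃ {U ∈ τ : U ⊆ A}. Opens contained in A: ∅, {66}, {65, 66}.
Taking the union of these: int(A) = {65, 66}.
cl(A) = ⋂ {C closed : A ⊆ C}. Closed sets containing A: {65, 66, 67}.
Intersecting these: cl(A) = {65, 66, 67}.
∂A = cl(A) ∖ int(A) = {65, 66, 67} ∖ {65, 66} = {67}.


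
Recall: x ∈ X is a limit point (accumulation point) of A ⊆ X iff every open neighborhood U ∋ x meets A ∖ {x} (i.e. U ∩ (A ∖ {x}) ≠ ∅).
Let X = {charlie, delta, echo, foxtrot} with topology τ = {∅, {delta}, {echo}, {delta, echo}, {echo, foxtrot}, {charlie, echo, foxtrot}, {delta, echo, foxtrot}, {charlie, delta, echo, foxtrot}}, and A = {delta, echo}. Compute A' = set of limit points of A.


A' = {charlie, foxtrot}

For each x ∈ X, list the open sets U ∈ τ with x ∈ U, then check whether U ∩ (A ∖ {x}) ≠ ∅ for every such U.
  x = charlie: opens ∋ x are {charlie, echo, foxtrot}, {charlie, delta, echo, foxtrot}; each meets A ∖ {charlie}, so x IS a limit point.
  x = delta: open {delta} ∋ x has {delta} ∩ (A ∖ {delta}) = ∅, so x is NOT a limit point.
  x = echo: open {echo} ∋ x has {echo} ∩ (A ∖ {echo}) = ∅, so x is NOT a limit point.
  x = foxtrot: opens ∋ x are {echo, foxtrot}, {charlie, echo, foxtrot}, {delta, echo, foxtrot}, {charlie, delta, echo, foxtrot}; each meets A ∖ {foxtrot}, so x IS a limit point.
Collecting: A' = {charlie, foxtrot}.


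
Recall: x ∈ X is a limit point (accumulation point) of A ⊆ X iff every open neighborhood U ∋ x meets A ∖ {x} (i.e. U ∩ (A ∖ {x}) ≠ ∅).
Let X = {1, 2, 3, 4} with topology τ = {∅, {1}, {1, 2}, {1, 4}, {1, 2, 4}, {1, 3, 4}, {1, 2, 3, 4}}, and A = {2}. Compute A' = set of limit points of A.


A' = ∅

For each x ∈ X, list the open sets U ∈ τ with x ∈ U, then check whether U ∩ (A ∖ {x}) ≠ ∅ for every such U.
  x = 1: open {1} ∋ x has {1} ∩ (A ∖ {1}) = ∅, so x is NOT a limit point.
  x = 2: open {1, 2} ∋ x has {1, 2} ∩ (A ∖ {2}) = ∅, so x is NOT a limit point.
  x = 3: open {1, 3, 4} ∋ x has {1, 3, 4} ∩ (A ∖ {3}) = ∅, so x is NOT a limit point.
  x = 4: open {1, 4} ∋ x has {1, 4} ∩ (A ∖ {4}) = ∅, so x is NOT a limit point.
Collecting: A' = ∅.


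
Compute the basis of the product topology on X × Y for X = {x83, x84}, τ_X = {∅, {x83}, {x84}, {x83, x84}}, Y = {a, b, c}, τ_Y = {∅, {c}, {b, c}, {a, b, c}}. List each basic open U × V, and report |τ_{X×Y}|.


Basis B = {∅ × ∅, {x83} × {c}, {x84} × {c}, {x83} × {b, c}, {x83, x84} × {c}, {x84} × {b, c}, {x83} × {a, b, c}, {x84} × {a, b, c}, {x83, x84} × {b, c}, {x83, x84} × {a, b, c}}; |τ_{X×Y}| = 16.

Enumerate products U × V with U ∈ τ_X, V ∈ τ_Y (deduplicated):
  ∅ × ∅ = {} (∅)
  {x83} × {c} = {(x83,c)}
  {x84} × {c} = {(x84,c)}
  {x83} × {b, c} = {(x83,b), (x83,c)}
  {x83, x84} × {c} = {(x83,c), (x84,c)}
  {x84} × {b, c} = {(x84,b), (x84,c)}
  {x83} × {a, b, c} = {(x83,a), (x83,b), (x83,c)}
  {x84} × {a, b, c} = {(x84,a), (x84,b), (x84,c)}
  {x83, x84} × {b, c} = {(x83,b), (x83,c), (x84,b), (x84,c)}
  {x83, x84} × {a, b, c} = {(x83,a), (x83,b), (x83,c), (x84,a), (x84,b), (x84,c)}
These 10 distinct sets form the basis B.
Close under arbitrary unions to get τ_{X×Y}; counting gives |τ_{X×Y}| = 16.


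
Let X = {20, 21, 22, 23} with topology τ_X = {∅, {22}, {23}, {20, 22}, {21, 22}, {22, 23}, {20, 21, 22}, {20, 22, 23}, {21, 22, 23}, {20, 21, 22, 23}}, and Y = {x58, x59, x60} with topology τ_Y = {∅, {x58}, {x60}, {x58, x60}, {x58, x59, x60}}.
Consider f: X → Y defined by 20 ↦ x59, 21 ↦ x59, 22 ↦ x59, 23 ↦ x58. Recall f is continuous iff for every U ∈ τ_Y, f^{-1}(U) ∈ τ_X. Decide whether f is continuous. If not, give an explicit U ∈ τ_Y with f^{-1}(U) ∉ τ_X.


f IS continuous.

Compute f^{-1}(U) for each U ∈ τ_Y:
  U = ∅: f^{-1}(U) = ∅ ∈ τ_X ✓.
  U = {x58}: f^{-1}(U) = {23} ∈ τ_X ✓.
  U = {x60}: f^{-1}(U) = ∅ ∈ τ_X ✓.
  U = {x58, x60}: f^{-1}(U) = {23} ∈ τ_X ✓.
  U = {x58, x59, x60}: f^{-1}(U) = {20, 21, 22, 23} ∈ τ_X ✓.
Every preimage lies in τ_X, so f IS continuous.


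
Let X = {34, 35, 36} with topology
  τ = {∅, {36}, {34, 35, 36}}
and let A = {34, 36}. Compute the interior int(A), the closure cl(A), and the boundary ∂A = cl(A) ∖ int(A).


int(A) = {36}, cl(A) = {34, 35, 36}, ∂A = {34, 35}.

Closed sets in (X, τ) are complements of opens:
  closed(X, τ) = {∅, {34, 35}, {34, 35, 36}}.
int(A) = ⋃ {U ∈ τ : U ⊆ A}. Opens contained in A: ∅, {36}.
Taking the union of these: int(A) = {36}.
cl(A) = ⋂ {C closed : A ⊆ C}. Closed sets containing A: {34, 35, 36}.
Intersecting these: cl(A) = {34, 35, 36}.
∂A = cl(A) ∖ int(A) = {34, 35, 36} ∖ {36} = {34, 35}.


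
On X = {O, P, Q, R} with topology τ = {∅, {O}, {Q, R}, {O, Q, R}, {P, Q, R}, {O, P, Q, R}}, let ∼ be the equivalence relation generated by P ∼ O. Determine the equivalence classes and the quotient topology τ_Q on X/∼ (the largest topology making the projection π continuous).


X/∼ = {[O=P], [Q], [R]}; |τ_Q| = 3.

Equivalence classes: [O=P], [Q], [R].
Quotient map π: X → X/∼ sends O ↦ [O=P], P ↦ [O=P], Q ↦ [Q], R ↦ [R].
For each subset V ⊆ X/∼, compute π^{-1}(V) ⊆ X and check whether π^{-1}(V) ∈ τ. V is open in τ_Q iff π^{-1}(V) ∈ τ.
  V = {}: π^{-1}(V) = ∅ ∈ τ ✓.
  V = {[O=P]}: π^{-1}(V) = {O, P} ∉ τ ✗.
  V = {[Q]}: π^{-1}(V) = {Q} ∉ τ ✗.
  V = {[O=P], [Q]}: π^{-1}(V) = {O, P, Q} ∉ τ ✗.
  V = {[R]}: π^{-1}(V) = {R} ∉ τ ✗.
  V = {[O=P], [R]}: π^{-1}(V) = {O, P, R} ∉ τ ✗.
  V = {[Q], [R]}: π^{-1}(V) = {Q, R} ∈ τ ✓.
  V = {[O=P], [Q], [R]}: π^{-1}(V) = {O, P, Q, R} ∈ τ ✓.
Open sets in the quotient: τ_Q = {{}, {[Q], [R]}, {[O=P], [Q], [R]}} (3 elements).
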